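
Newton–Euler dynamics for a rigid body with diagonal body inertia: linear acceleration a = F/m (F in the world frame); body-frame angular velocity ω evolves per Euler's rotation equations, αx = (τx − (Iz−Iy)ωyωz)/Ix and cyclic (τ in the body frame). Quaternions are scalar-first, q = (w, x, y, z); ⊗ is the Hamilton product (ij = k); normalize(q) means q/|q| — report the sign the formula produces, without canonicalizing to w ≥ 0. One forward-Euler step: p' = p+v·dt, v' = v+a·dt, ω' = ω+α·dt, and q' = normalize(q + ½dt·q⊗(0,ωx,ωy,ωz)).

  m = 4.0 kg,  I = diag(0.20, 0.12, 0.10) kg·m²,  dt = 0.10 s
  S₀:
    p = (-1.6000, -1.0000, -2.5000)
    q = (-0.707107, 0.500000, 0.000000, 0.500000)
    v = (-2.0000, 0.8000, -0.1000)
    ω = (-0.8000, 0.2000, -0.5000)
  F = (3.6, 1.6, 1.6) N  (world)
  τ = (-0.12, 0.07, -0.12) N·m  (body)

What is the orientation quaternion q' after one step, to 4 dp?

q' = (-0.6738, 0.5227, -0.0146, 0.5221)

q⊗(0,ω) = (0.6500000, 0.4656856, -0.2914214, 0.4535535)
q' = normalize(q + ½dt·q⊗(0,ω)) = (-0.6738, 0.5227, -0.0146, 0.5221)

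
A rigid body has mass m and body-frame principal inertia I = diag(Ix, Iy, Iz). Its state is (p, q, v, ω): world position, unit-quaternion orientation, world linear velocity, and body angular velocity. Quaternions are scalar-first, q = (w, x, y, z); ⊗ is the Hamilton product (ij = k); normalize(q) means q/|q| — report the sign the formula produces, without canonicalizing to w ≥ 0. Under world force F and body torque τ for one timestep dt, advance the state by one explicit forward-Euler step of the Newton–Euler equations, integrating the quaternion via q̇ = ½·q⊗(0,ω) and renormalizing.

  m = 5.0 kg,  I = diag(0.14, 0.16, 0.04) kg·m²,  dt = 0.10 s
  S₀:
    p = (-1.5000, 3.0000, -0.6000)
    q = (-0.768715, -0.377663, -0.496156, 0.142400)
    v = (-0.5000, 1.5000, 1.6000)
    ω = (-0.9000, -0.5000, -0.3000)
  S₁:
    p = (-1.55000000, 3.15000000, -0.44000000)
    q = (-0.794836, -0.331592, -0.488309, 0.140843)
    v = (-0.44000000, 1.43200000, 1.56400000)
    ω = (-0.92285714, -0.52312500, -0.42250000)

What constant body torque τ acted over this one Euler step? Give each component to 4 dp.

τ = (-0.0500, -0.0100, -0.0400)

Δω = ω₁−ω₀ = (-0.02285714, -0.02312500, -0.12250000)
I·α + gyro = (-0.0500, -0.0100, -0.0400)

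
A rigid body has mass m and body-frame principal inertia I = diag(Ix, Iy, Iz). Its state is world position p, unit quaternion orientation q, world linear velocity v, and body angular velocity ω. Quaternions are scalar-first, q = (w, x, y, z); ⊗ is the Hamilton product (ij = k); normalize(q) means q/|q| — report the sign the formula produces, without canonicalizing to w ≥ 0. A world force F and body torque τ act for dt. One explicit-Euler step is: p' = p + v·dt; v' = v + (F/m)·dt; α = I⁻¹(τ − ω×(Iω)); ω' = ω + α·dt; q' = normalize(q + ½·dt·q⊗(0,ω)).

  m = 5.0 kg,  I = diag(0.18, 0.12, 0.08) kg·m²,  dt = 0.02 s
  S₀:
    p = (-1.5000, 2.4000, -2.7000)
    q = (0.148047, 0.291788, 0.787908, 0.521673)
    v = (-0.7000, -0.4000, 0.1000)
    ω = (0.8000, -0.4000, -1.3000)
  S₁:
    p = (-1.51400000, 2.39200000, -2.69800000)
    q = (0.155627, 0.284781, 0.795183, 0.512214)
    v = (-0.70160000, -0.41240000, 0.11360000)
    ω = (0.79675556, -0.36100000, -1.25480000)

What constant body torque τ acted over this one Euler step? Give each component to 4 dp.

Δω = ω₁−ω₀ = (-0.00324444, 0.03900000, 0.04520000)
gyro term ω₀×Iω₀ = (-0.0208, -0.1040, 0.0192)
applied torque τ = (-0.0500, 0.1300, 0.2000)

τ = (-0.0500, 0.1300, 0.2000)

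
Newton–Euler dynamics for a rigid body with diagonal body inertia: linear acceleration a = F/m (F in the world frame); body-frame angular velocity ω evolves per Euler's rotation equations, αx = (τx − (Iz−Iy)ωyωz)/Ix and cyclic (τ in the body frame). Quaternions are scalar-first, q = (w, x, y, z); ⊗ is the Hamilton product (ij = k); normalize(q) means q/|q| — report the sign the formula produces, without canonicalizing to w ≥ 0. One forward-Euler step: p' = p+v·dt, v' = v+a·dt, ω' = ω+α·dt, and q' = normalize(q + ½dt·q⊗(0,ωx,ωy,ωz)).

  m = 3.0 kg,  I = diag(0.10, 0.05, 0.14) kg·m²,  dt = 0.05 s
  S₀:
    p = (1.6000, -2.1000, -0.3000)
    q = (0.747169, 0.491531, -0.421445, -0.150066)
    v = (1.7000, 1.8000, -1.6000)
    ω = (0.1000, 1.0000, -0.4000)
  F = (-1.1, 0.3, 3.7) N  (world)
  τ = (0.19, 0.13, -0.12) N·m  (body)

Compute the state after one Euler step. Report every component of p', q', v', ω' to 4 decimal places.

p' = (1.6850, -2.0100, -0.3800)
q' = (0.7547, 0.5012, -0.3981, -0.1441)
v' = (1.6817, 1.8050, -1.5383)
ω' = (0.2130, 1.1284, -0.4411)

α = I⁻¹(τ − ω×Iω) = (2.2600, 2.5680, -0.8214)
ω' = ω + α·dt = (0.2130, 1.1284, -0.4411)
2q̇ = q⊗(0,ω) = (0.3122655, 0.3933609, 0.9287748, 0.2348079)
updated quaternion q' = (0.7547, 0.5012, -0.3981, -0.1441)
linear accel F/m = (-0.3667, 0.1000, 1.2333)
p + v·dt = (1.6850, -2.0100, -0.3800)
v + (F/m)dt = (1.6817, 1.8050, -1.5383)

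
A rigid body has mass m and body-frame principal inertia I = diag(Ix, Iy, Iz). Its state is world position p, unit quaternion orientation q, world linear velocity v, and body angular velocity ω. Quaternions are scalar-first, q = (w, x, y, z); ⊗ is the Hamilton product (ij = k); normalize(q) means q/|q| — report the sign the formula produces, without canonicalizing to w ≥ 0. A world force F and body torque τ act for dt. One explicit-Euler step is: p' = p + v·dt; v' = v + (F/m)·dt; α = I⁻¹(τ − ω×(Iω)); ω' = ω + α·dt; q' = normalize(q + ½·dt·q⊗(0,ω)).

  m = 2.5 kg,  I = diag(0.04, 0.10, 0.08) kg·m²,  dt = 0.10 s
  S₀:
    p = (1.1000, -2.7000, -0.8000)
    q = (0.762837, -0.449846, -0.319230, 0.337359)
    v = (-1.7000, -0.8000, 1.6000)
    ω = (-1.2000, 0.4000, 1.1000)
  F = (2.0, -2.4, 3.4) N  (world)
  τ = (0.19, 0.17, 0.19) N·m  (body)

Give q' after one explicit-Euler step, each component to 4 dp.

q' = (0.7211, -0.5181, -0.2984, 0.3499)

2q̇ = q⊗(0,ω) = (-0.7832181, -1.4015010, 0.3951346, 0.2761063)
q + ½dt·q⊗(0,ω), renormalized = (0.7211, -0.5181, -0.2984, 0.3499)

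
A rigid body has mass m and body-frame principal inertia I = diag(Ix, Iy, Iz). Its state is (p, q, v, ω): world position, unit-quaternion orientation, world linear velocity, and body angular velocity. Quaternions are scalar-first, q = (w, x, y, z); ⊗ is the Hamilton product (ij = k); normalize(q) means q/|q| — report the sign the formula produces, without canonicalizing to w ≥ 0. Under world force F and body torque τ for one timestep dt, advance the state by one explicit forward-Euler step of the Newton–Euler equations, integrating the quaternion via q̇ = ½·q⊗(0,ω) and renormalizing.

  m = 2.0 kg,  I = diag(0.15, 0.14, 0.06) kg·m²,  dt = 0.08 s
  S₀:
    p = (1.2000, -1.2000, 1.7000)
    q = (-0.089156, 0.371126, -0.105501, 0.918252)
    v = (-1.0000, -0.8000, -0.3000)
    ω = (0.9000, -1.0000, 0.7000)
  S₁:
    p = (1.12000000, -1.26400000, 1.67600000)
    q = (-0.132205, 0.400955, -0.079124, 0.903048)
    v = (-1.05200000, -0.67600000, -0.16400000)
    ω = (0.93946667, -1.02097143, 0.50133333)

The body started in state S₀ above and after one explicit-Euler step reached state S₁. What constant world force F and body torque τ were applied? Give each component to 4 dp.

F = (-1.3000, 3.1000, 3.4000)
τ = (0.1300, 0.0200, -0.1400)

ω₁ − ω₀ = (0.03946667, -0.02097143, -0.19866667)
applied torque τ = (0.1300, 0.0200, -0.1400)
v₁ − v₀ = (-0.05200000, 0.12400000, 0.13600000)
m·(v₁−v₀)/dt = (-1.3000, 3.1000, 3.4000)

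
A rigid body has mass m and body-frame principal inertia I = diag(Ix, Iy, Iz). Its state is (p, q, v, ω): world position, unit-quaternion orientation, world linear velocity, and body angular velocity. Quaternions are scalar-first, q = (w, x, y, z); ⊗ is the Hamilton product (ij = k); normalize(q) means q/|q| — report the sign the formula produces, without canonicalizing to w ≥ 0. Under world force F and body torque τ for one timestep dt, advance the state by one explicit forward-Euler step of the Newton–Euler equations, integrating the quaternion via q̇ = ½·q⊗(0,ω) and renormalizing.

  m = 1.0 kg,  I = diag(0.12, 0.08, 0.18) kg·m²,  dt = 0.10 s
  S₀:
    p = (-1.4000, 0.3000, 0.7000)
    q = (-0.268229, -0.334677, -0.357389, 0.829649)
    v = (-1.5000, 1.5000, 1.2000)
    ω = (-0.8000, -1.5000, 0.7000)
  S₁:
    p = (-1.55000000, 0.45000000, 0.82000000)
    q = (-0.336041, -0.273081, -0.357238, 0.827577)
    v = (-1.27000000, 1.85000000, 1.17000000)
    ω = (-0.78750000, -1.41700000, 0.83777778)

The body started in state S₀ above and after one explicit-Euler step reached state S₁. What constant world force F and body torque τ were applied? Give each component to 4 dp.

v₁ − v₀ = (0.23000000, 0.35000000, -0.03000000)
F = m·Δv/dt = (2.3000, 3.5000, -0.3000)
rate change Δω = (0.01250000, 0.08300000, 0.13777778)
applied torque τ = (-0.0900, 0.1000, 0.2000)

F = (2.3000, 3.5000, -0.3000)
τ = (-0.0900, 0.1000, 0.2000)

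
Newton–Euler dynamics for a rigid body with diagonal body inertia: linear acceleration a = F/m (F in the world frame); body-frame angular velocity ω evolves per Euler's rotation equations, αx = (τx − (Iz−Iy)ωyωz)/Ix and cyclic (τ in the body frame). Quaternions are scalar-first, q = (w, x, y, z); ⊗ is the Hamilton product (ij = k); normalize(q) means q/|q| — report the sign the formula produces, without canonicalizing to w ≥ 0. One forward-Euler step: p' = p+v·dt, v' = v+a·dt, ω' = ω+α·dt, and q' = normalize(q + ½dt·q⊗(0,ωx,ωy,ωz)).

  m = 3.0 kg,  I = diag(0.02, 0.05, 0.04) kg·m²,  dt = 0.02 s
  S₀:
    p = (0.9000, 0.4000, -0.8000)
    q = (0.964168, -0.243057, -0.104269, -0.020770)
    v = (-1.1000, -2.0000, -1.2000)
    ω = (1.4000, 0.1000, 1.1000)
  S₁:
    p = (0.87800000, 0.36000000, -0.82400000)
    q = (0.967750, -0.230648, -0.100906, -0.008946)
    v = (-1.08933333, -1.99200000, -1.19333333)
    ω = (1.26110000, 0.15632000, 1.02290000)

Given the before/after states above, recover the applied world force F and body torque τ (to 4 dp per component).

F = (1.6000, 1.2000, 1.0000)
τ = (-0.1400, 0.1100, -0.1500)

Δv = v₁−v₀ = (0.01066667, 0.00800000, 0.00666667)
F = m·Δv/dt = (1.6000, 1.2000, 1.0000)
rate change Δω = (-0.13890000, 0.05632000, -0.07710000)
applied torque τ = (-0.1400, 0.1100, -0.1500)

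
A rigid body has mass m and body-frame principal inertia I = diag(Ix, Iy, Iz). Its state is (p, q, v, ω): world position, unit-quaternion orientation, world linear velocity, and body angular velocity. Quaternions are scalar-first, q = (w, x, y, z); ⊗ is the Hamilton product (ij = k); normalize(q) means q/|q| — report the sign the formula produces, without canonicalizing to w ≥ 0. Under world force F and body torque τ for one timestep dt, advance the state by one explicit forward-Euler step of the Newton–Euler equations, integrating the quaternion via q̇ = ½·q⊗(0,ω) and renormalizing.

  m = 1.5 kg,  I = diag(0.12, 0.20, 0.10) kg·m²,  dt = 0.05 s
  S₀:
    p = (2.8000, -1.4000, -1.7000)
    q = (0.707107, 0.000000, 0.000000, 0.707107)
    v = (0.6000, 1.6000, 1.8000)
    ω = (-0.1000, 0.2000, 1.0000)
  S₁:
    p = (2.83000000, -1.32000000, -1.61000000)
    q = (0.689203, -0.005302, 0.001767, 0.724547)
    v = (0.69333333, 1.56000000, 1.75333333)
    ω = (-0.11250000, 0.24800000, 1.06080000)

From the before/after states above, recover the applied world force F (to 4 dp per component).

Δv = v₁−v₀ = (0.09333333, -0.04000000, -0.04666667)
applied force F = (2.8000, -1.2000, -1.4000)

F = (2.8000, -1.2000, -1.4000)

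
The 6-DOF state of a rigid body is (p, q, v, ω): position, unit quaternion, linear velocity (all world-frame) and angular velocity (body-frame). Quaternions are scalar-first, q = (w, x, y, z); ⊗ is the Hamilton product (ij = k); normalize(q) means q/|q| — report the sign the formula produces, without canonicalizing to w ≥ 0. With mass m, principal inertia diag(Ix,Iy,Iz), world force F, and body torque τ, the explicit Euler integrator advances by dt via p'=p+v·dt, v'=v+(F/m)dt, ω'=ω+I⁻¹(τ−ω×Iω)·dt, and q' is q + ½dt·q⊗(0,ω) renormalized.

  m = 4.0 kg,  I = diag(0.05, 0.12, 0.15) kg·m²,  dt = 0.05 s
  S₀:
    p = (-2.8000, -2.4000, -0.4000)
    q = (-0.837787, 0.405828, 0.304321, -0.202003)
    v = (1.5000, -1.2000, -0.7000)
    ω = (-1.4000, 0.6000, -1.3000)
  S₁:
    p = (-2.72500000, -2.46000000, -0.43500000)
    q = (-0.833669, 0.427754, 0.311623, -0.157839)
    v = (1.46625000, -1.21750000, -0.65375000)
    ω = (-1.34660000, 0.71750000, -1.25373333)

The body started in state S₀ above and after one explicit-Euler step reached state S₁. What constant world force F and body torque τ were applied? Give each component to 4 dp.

velocity change Δv = (-0.03375000, -0.01750000, 0.04625000)
applied force F = (-2.7000, -1.4000, 3.7000)
ω₁ − ω₀ = (0.05340000, 0.11750000, 0.04626667)
ω₀×(Iω₀) = (-0.0234, -0.1820, -0.0588)
τ = I·(Δω/dt) + ω₀×(Iω₀) = (0.0300, 0.1000, 0.0800)

F = (-2.7000, -1.4000, 3.7000)
τ = (0.0300, 0.1000, 0.0800)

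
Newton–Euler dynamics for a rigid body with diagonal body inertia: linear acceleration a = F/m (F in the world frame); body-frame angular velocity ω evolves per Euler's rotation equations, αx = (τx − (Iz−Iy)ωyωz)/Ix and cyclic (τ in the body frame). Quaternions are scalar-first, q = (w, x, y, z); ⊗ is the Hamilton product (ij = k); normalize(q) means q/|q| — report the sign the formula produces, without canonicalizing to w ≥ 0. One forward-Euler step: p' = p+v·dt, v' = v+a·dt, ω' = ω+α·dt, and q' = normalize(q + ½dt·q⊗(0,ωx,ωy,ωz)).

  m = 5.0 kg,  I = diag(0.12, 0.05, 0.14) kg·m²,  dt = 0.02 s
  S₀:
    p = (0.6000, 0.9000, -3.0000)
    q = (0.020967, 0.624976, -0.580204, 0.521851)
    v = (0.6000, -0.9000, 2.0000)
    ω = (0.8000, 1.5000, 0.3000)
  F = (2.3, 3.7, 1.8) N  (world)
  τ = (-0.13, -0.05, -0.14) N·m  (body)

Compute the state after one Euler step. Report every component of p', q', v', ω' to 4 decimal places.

p' = (0.6120, 0.8820, -2.9600)
q' = (0.0231, 0.6155, -0.5775, 0.5359)
v' = (0.6092, -0.8852, 2.0072)
ω' = (0.7716, 1.4819, 0.2920)

angular accel α = (-1.4208, -0.9040, -0.4000)
ω' = ω + α·dt = (0.7716, 1.4819, 0.2920)
Hamilton product q⊗(0,ω) = (0.2137699, -0.9400641, 0.2614385, 1.4079173)
q + ½dt·q⊗(0,ω), renormalized = (0.0231, 0.6155, -0.5775, 0.5359)
p + v·dt = (0.6120, 0.8820, -2.9600)
new velocity v' = (0.6092, -0.8852, 2.0072)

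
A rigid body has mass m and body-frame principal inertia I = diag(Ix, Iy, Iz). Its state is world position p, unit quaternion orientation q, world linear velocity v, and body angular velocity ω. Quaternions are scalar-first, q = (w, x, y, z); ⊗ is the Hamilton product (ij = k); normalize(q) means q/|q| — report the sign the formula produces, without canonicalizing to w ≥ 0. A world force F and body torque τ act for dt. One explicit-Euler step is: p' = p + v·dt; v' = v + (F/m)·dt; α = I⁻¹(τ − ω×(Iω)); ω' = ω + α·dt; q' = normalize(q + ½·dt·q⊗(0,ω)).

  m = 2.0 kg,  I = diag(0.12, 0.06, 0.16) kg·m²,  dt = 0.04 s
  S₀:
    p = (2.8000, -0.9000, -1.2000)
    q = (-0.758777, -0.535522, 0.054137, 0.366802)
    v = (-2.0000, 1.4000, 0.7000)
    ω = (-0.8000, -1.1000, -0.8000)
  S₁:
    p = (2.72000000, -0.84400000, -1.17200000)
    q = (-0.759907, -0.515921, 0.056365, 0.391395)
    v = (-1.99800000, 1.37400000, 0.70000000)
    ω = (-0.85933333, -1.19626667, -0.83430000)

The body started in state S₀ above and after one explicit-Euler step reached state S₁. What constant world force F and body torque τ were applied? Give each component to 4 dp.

F = (0.1000, -1.3000, 0.0000)
τ = (-0.0900, -0.1700, -0.1900)

Δω = ω₁−ω₀ = (-0.05933333, -0.09626667, -0.03430000)
applied torque τ = (-0.0900, -0.1700, -0.1900)
Δv = v₁−v₀ = (0.00200000, -0.02600000, 0.00000000)
m·(v₁−v₀)/dt = (0.1000, -1.3000, 0.0000)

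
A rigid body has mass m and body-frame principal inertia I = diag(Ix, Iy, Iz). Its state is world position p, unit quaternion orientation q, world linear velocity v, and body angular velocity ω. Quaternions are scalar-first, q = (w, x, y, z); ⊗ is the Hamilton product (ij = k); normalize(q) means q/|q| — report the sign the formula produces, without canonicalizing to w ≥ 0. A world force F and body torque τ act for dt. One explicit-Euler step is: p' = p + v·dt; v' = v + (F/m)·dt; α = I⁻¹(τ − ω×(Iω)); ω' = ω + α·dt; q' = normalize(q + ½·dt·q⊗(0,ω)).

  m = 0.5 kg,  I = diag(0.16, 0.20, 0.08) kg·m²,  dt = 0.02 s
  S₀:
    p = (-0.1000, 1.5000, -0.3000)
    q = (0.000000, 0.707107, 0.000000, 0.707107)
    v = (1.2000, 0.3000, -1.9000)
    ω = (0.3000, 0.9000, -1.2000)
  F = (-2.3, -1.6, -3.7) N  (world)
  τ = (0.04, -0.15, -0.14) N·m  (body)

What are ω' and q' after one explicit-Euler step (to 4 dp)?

ω×(Iω) gyroscopic = (0.1296, -0.0288, 0.0108)
α = I⁻¹(τ − ω×Iω) = (-0.5600, -0.6060, -1.8850)
new body rate ω' = (0.2888, 0.8879, -1.2377)
q⊗(0,ω) = (0.6363963, -0.6363963, 1.0606605, 0.6363963)
q + ½dt·q⊗(0,ω), renormalized = (0.0064, 0.7007, 0.0106, 0.7134)

ω' = (0.2888, 0.8879, -1.2377)
q' = (0.0064, 0.7007, 0.0106, 0.7134)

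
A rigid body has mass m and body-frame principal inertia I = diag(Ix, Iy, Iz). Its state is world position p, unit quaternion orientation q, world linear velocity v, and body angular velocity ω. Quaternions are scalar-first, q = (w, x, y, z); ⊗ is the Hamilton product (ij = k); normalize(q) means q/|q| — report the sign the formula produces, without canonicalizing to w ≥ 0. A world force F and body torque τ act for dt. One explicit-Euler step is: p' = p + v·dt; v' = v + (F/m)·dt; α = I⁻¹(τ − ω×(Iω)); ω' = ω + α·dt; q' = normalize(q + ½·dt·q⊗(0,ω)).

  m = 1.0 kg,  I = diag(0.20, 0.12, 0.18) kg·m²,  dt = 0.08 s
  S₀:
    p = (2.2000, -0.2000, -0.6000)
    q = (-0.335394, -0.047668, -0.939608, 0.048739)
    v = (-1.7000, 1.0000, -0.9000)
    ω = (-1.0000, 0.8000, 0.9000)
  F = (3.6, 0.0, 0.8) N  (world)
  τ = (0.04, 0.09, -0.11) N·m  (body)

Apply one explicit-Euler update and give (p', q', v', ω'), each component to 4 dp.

p' = (2.0640, -0.1200, -0.6720)
q' = (-0.3084, -0.0695, -0.9487, -0.0024)
v' = (-1.4120, 1.0000, -0.8360)
ω' = (-1.0013, 0.8720, 0.8227)

gyro term ω×Iω = (0.0432, -0.0180, 0.0640)
angular accel α = (-0.0160, 0.9000, -0.9667)
ω' = ω + α·dt = (-1.0013, 0.8720, 0.8227)
q⊗(0,ω) = (0.6601533, -0.5492444, -0.2741530, -1.2795970)
q + ½dt·q⊗(0,ω), renormalized = (-0.3084, -0.0695, -0.9487, -0.0024)
a = (3.6000, 0.0000, 0.8000)
p' = p + v·dt = (2.0640, -0.1200, -0.6720)
v' = v + a·dt = (-1.4120, 1.0000, -0.8360)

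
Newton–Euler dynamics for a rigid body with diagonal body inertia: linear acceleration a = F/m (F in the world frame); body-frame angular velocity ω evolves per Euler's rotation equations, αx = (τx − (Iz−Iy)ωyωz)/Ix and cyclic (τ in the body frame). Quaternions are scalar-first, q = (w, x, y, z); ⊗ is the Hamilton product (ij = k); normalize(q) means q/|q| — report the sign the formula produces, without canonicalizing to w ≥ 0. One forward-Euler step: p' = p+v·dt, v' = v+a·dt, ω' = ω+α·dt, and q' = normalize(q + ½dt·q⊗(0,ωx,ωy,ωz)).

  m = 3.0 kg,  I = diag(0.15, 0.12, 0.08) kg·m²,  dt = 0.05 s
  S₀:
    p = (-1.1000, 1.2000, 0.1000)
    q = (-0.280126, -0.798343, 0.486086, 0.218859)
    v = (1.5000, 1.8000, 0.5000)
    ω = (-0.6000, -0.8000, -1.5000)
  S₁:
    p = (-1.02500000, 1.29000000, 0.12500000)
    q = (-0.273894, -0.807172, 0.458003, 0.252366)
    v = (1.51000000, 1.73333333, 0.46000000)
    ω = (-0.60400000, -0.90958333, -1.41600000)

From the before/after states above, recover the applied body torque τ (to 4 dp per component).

τ = (-0.0600, -0.2000, 0.1200)

rate change Δω = (-0.00400000, -0.10958333, 0.08400000)
precession coupling = (-0.0480, 0.0630, -0.0144)
τ = I·(Δω/dt) + ω₀×(Iω₀) = (-0.0600, -0.2000, 0.1200)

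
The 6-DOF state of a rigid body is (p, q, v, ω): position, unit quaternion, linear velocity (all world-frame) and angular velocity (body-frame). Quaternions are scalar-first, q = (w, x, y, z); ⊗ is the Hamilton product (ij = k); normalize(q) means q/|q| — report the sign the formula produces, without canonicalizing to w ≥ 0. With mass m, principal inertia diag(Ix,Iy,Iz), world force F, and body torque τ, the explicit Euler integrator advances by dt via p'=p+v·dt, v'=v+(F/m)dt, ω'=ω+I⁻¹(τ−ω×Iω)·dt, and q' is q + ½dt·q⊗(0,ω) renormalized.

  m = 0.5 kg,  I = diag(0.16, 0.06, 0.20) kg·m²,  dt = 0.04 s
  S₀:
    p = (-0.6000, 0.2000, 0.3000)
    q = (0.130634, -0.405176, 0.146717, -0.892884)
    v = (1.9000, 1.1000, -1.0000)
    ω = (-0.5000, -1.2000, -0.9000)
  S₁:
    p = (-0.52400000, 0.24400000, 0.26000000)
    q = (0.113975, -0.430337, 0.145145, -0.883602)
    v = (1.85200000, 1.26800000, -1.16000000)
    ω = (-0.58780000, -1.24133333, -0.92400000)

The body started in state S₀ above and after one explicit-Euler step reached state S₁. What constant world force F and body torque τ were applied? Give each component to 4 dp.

F = (-0.6000, 2.1000, -2.0000)
τ = (-0.2000, -0.0800, -0.1800)

v₁ − v₀ = (-0.04800000, 0.16800000, -0.16000000)
applied force F = (-0.6000, 2.1000, -2.0000)
Δω = ω₁−ω₀ = (-0.08780000, -0.04133333, -0.02400000)
applied torque τ = (-0.2000, -0.0800, -0.1800)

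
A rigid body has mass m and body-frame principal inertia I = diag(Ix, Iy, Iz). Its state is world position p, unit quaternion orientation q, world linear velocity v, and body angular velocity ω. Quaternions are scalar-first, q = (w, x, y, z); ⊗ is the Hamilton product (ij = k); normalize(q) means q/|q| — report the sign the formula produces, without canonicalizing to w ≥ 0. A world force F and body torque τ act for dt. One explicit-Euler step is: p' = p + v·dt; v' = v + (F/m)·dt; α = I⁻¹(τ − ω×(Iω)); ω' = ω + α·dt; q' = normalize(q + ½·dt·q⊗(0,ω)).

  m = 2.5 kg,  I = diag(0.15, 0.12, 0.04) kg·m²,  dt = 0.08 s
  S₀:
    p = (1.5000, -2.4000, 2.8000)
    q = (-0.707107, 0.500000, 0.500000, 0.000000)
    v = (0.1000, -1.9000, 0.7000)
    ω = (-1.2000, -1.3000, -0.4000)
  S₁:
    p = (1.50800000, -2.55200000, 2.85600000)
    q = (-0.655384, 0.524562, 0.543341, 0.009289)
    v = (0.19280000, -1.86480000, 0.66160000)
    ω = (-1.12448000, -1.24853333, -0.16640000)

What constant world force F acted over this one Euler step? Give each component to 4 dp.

F = (2.9000, 1.1000, -1.2000)

v₁ − v₀ = (0.09280000, 0.03520000, -0.03840000)
applied force F = (2.9000, 1.1000, -1.2000)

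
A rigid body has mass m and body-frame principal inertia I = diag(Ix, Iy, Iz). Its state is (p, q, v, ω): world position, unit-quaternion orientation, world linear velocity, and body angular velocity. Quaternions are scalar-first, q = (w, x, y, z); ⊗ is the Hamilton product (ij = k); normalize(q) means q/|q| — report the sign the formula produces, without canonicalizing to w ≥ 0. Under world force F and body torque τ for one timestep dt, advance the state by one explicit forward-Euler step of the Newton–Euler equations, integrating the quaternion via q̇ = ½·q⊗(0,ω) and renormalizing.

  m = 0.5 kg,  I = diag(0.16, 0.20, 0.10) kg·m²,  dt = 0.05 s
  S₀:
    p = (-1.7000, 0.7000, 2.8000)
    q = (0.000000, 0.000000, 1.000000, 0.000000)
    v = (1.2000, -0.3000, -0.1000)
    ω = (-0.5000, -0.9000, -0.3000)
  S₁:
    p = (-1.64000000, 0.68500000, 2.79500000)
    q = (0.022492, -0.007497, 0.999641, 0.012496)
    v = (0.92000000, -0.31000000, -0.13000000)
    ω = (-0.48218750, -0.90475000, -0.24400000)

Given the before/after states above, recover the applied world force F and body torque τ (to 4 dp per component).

F = (-2.8000, -0.1000, -0.3000)
τ = (0.0300, -0.0100, 0.1300)

ω₁ − ω₀ = (0.01781250, -0.00475000, 0.05600000)
I·α + gyro = (0.0300, -0.0100, 0.1300)
velocity change Δv = (-0.28000000, -0.01000000, -0.03000000)
m·(v₁−v₀)/dt = (-2.8000, -0.1000, -0.3000)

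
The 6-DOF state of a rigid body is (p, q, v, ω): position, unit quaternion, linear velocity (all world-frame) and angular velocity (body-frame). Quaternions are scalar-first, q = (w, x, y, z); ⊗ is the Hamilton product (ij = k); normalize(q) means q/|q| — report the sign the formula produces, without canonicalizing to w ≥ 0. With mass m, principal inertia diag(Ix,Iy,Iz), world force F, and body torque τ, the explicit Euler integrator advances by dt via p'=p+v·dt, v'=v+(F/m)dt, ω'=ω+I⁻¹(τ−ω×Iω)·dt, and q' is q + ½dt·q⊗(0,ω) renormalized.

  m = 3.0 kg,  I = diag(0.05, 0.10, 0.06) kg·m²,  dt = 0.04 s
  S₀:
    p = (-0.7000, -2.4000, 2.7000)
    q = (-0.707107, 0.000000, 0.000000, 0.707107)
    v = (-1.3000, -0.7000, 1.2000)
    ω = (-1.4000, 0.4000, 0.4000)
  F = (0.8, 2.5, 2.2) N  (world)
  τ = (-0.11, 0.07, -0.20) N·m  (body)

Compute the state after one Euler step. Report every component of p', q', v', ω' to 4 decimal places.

α = I⁻¹(τ − ω×Iω) = (-2.0720, 0.6440, -2.8667)
new body rate ω' = (-1.4829, 0.4258, 0.2853)
Hamilton product q⊗(0,ω) = (-0.2828428, 0.7071070, -1.2727926, -0.2828428)
q + ½dt·q⊗(0,ω), renormalized = (-0.7124, 0.0141, -0.0254, 0.7011)
linear accel F/m = (0.2667, 0.8333, 0.7333)
new position p' = (-0.7520, -2.4280, 2.7480)
new velocity v' = (-1.2893, -0.6667, 1.2293)

p' = (-0.7520, -2.4280, 2.7480)
q' = (-0.7124, 0.0141, -0.0254, 0.7011)
v' = (-1.2893, -0.6667, 1.2293)
ω' = (-1.4829, 0.4258, 0.2853)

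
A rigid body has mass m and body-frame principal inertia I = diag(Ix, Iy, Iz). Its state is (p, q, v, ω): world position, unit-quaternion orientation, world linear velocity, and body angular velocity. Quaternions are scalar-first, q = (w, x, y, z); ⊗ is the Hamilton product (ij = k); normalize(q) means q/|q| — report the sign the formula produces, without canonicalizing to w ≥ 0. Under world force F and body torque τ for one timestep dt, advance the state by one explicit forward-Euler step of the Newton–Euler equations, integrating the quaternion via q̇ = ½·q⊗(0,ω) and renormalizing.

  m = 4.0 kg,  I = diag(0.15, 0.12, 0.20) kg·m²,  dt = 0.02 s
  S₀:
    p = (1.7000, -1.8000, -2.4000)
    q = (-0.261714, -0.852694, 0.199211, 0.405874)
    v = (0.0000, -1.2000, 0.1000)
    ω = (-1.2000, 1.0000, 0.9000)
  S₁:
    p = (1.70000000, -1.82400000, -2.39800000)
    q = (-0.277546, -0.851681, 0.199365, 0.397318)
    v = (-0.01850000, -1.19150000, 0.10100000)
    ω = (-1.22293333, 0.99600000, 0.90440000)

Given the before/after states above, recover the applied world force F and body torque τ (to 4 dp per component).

F = (-3.7000, 1.7000, 0.2000)
τ = (-0.1000, 0.0300, 0.0800)

velocity change Δv = (-0.01850000, 0.00850000, 0.00100000)
m·(v₁−v₀)/dt = (-3.7000, 1.7000, 0.2000)
rate change Δω = (-0.02293333, -0.00400000, 0.00440000)
gyro term ω₀×Iω₀ = (0.0720, 0.0540, 0.0360)
I·α + gyro = (-0.1000, 0.0300, 0.0800)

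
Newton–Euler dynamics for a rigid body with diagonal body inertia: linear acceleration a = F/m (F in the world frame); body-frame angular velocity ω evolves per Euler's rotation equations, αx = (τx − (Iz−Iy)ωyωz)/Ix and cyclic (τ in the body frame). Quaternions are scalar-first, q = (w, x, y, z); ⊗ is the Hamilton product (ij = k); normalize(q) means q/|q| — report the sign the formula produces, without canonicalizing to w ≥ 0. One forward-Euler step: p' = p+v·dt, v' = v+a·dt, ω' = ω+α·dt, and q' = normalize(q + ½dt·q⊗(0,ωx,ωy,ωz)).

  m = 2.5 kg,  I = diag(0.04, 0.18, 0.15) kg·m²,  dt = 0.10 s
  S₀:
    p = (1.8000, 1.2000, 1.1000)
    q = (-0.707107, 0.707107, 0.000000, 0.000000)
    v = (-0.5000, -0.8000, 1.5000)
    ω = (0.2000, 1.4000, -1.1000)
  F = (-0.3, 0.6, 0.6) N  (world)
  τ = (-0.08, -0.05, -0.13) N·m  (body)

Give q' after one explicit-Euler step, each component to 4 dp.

q' = (-0.7113, 0.6972, -0.0106, 0.0880)

Hamilton product q⊗(0,ω) = (-0.1414214, -0.1414214, -0.2121321, 1.7677675)
updated quaternion q' = (-0.7113, 0.6972, -0.0106, 0.0880)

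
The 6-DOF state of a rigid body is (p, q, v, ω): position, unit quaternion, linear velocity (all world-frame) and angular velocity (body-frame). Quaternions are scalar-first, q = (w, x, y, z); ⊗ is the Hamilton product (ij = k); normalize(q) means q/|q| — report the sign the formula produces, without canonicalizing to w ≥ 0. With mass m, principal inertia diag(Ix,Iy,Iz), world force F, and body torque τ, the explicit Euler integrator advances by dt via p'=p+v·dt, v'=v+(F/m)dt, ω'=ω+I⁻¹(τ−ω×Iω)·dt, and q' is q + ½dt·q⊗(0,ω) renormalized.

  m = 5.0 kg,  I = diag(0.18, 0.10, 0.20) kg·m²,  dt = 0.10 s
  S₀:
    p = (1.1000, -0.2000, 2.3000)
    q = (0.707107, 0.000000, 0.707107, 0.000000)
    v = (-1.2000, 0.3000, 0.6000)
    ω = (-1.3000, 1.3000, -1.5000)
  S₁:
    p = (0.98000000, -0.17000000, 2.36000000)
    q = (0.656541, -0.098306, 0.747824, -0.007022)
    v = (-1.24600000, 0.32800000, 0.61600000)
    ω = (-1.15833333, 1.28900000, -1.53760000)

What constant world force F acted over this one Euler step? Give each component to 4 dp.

F = (-2.3000, 1.4000, 0.8000)

velocity change Δv = (-0.04600000, 0.02800000, 0.01600000)
F = m·Δv/dt = (-2.3000, 1.4000, 0.8000)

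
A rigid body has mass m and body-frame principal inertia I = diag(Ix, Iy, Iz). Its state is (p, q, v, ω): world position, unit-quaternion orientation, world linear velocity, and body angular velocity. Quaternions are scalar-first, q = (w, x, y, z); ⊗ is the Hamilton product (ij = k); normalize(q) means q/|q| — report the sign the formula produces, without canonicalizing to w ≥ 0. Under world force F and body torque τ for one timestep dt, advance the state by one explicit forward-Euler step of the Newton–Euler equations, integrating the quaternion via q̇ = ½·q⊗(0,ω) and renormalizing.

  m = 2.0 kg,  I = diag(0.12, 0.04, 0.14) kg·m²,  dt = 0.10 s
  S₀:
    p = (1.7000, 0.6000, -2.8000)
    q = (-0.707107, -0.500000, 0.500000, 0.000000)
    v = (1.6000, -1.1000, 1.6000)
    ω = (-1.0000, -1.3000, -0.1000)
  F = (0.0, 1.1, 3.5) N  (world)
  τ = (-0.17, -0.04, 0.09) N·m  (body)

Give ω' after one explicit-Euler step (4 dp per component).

ω' = (-1.1525, -1.3950, 0.0386)

ω×(Iω) gyroscopic = (0.0130, -0.0020, -0.1040)
(τ − ω×Iω)/I = (-1.5250, -0.9500, 1.3857)
ω' = ω + α·dt = (-1.1525, -1.3950, 0.0386)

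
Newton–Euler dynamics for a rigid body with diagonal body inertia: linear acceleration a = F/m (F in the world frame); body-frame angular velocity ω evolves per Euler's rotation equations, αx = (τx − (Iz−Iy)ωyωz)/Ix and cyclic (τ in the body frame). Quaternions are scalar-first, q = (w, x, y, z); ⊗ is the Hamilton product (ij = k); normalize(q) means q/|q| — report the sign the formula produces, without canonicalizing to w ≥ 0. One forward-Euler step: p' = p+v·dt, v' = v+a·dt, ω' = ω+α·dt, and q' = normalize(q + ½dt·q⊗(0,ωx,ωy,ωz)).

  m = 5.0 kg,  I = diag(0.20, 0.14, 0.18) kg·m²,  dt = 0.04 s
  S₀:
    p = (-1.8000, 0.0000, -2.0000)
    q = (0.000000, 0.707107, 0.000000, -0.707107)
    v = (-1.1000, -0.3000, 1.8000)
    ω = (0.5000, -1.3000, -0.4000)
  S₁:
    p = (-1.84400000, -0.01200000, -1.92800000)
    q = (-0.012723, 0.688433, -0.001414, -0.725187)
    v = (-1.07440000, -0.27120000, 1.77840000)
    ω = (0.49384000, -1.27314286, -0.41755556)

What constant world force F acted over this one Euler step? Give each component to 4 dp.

velocity change Δv = (0.02560000, 0.02880000, -0.02160000)
m·(v₁−v₀)/dt = (3.2000, 3.6000, -2.7000)

F = (3.2000, 3.6000, -2.7000)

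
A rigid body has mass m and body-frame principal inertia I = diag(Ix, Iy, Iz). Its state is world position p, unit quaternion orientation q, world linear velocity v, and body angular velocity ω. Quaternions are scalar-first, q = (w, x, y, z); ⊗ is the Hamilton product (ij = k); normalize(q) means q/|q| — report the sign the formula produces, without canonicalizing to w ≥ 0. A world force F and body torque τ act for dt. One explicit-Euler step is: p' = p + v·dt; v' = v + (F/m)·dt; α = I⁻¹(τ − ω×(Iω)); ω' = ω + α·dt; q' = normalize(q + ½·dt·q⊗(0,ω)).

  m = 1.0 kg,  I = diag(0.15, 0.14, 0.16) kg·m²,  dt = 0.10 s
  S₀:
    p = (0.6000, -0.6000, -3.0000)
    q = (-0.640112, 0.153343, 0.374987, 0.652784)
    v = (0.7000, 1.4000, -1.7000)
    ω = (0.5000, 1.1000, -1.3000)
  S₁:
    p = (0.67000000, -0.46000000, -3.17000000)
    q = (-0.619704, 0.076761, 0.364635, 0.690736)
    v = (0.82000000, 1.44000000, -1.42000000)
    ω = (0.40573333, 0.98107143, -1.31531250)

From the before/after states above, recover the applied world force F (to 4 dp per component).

velocity change Δv = (0.12000000, 0.04000000, 0.28000000)
m·(v₁−v₀)/dt = (1.2000, 0.4000, 2.8000)

F = (1.2000, 0.4000, 2.8000)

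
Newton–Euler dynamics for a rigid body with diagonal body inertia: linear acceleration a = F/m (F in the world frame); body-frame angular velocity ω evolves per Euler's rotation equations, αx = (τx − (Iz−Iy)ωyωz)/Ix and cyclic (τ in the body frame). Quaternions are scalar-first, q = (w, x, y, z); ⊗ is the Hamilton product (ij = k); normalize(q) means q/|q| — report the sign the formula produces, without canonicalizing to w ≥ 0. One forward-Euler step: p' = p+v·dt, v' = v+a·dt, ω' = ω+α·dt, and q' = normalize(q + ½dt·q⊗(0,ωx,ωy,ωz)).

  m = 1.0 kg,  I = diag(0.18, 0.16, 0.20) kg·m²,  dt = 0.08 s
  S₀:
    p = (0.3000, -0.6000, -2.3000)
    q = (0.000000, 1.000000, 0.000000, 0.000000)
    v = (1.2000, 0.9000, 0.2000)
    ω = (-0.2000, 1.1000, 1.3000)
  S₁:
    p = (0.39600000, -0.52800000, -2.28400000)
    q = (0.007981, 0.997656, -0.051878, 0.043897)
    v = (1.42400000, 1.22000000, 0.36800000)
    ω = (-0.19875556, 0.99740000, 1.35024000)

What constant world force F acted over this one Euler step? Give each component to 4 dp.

velocity change Δv = (0.22400000, 0.32000000, 0.16800000)
applied force F = (2.8000, 4.0000, 2.1000)

F = (2.8000, 4.0000, 2.1000)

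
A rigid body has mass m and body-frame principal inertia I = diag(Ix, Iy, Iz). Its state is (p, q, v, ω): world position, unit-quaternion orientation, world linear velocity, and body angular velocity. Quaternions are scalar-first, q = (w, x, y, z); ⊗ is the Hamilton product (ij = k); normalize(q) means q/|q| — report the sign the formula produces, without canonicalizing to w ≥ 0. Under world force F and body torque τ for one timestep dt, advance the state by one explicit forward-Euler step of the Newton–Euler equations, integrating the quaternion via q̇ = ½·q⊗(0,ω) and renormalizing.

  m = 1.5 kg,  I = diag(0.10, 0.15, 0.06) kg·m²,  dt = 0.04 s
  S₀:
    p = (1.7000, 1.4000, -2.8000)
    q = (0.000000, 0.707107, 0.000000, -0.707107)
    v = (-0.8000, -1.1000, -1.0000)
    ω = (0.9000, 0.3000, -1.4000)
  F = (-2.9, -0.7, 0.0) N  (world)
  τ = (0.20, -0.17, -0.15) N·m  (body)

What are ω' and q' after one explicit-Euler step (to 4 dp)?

α = I⁻¹(τ − ω×Iω) = (1.6220, -0.7973, -2.7250)
ω + α·dt = (0.9649, 0.2681, -1.5090)
q⊗(0,ω) = (-1.6263461, 0.2121321, 0.3535535, 0.2121321)
q' = normalize(q + ½dt·q⊗(0,ω)) = (-0.0325, 0.7109, 0.0071, -0.7025)

ω' = (0.9649, 0.2681, -1.5090)
q' = (-0.0325, 0.7109, 0.0071, -0.7025)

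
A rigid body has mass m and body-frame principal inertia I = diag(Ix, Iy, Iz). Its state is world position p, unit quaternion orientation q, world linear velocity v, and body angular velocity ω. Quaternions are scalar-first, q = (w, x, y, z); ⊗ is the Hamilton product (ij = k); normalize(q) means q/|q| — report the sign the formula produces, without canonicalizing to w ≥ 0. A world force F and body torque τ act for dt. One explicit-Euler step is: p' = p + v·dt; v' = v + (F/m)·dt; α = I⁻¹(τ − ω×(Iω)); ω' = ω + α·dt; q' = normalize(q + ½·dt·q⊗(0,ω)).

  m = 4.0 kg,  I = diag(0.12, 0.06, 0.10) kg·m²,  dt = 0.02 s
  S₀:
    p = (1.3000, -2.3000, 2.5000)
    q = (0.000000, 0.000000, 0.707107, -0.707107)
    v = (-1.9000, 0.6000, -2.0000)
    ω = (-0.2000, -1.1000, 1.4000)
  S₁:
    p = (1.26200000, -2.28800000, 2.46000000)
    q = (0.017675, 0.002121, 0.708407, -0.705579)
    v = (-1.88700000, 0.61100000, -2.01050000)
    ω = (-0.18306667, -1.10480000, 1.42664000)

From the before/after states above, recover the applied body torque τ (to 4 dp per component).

τ = (0.0400, -0.0200, 0.1200)

ω₁ − ω₀ = (0.01693333, -0.00480000, 0.02664000)
gyro term ω₀×Iω₀ = (-0.0616, -0.0056, -0.0132)
I·α + gyro = (0.0400, -0.0200, 0.1200)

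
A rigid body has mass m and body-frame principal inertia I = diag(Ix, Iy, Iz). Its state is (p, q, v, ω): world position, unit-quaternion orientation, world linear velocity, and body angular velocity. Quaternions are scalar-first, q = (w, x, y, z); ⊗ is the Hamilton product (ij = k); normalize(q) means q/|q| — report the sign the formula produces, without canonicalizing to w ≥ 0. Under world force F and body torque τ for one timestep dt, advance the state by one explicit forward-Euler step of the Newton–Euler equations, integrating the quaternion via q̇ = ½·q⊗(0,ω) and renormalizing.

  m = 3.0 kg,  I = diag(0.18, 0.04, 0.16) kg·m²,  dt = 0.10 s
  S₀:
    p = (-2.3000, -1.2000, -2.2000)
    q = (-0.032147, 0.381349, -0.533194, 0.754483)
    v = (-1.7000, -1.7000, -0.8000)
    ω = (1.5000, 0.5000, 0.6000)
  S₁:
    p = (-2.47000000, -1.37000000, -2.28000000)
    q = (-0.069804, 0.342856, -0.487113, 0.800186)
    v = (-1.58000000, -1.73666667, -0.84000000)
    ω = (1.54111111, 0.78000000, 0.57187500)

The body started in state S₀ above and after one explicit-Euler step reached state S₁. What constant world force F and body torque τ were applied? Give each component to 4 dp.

rate change Δω = (0.04111111, 0.28000000, -0.02812500)
τ = I·(Δω/dt) + ω₀×(Iω₀) = (0.1100, 0.1300, -0.1500)
velocity change Δv = (0.12000000, -0.03666667, -0.04000000)
applied force F = (3.6000, -1.1000, -1.2000)

F = (3.6000, -1.1000, -1.2000)
τ = (0.1100, 0.1300, -0.1500)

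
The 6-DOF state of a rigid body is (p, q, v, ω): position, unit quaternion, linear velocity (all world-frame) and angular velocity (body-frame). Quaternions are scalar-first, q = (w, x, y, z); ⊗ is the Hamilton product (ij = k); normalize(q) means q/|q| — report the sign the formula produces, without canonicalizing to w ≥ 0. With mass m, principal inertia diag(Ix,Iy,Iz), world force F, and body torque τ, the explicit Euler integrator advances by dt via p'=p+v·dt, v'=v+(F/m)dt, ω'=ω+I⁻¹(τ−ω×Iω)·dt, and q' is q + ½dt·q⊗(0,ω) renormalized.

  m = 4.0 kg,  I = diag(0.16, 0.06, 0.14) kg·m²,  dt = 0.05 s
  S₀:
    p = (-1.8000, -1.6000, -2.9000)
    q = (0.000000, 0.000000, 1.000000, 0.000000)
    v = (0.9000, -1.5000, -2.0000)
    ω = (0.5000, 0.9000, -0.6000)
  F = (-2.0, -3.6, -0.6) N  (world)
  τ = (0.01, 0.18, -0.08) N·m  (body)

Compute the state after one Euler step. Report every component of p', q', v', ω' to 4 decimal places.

p' = (-1.7550, -1.6750, -3.0000)
q' = (-0.0225, -0.0150, 0.9996, -0.0125)
v' = (0.8750, -1.5450, -2.0075)
ω' = (0.5166, 1.0550, -0.6125)

α = I⁻¹(τ − ω×Iω) = (0.3325, 3.1000, -0.2500)
ω + α·dt = (0.5166, 1.0550, -0.6125)
Hamilton product q⊗(0,ω) = (-0.9000000, -0.6000000, 0.0000000, -0.5000000)
q' = normalize(q + ½dt·q⊗(0,ω)) = (-0.0225, -0.0150, 0.9996, -0.0125)
new position p' = (-1.7550, -1.6750, -3.0000)
v' = v + a·dt = (0.8750, -1.5450, -2.0075)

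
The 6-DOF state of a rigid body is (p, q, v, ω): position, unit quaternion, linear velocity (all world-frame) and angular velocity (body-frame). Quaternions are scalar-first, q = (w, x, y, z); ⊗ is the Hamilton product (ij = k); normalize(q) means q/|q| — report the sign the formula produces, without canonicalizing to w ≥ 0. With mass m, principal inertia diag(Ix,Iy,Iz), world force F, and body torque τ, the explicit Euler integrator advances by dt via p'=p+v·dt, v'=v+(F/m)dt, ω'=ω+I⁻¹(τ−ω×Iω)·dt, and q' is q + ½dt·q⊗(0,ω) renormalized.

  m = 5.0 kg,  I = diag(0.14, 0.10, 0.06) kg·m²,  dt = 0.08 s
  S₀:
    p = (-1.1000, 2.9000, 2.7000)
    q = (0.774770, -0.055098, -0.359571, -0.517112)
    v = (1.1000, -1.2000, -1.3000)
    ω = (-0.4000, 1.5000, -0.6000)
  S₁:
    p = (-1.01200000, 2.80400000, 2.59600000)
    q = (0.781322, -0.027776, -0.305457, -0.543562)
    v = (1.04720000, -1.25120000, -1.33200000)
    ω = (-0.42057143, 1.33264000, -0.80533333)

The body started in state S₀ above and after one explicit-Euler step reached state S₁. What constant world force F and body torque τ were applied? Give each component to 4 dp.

F = (-3.3000, -3.2000, -2.0000)
τ = (0.0000, -0.1900, -0.1300)

Δω = ω₁−ω₀ = (-0.02057143, -0.16736000, -0.20533333)
ω₀×(Iω₀) = (0.0360, 0.0192, 0.0240)
I·α + gyro = (0.0000, -0.1900, -0.1300)
Δv = v₁−v₀ = (-0.05280000, -0.05120000, -0.03200000)
m·(v₁−v₀)/dt = (-3.3000, -3.2000, -2.0000)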